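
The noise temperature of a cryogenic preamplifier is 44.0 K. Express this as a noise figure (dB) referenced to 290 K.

F = 1 + T_e/T₀ = 1 + 44.0/290 = 1.15172
NF = 10 log₁₀(1.15172) = 0.613 dB

0.613 dB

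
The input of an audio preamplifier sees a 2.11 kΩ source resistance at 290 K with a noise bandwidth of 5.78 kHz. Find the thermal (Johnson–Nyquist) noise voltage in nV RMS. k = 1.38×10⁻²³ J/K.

V_n = √(4kTRB)
4kTRB = 4 × 1.38×10⁻²³ × 290 × 2.11×10³ × 5.78×10³ = 1.95×10⁻¹³ V²
V_n = √(1.95×10⁻¹³) = 4.42×10⁻⁷ V = 442 nV

442 nV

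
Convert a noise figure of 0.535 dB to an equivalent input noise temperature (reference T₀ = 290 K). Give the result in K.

38.0 K

F = 10^(0.535/10) = 1.1311
T_e = (F − 1)·T₀ = (1.1311 − 1) × 290 = 38.0 K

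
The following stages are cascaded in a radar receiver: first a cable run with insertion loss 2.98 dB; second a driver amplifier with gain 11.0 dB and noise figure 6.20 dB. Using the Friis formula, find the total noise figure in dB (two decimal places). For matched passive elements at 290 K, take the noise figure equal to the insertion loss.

9.18 dB

Convert to linear (a loss of L dB is a gain of −L dB): F_i = 10^(NF_i/10), G_i = 10^(G_i,dB/10)
  Stage 1: F_1 = 10^(2.98/10) = 1.986, G_1 = 10^(−2.98/10) = 0.5035
  Stage 2: F_2 = 10^(6.20/10) = 4.169, G_2 = 10^(11.0/10) = 12.59
Friis cascade:
  F = 1.986 + (4.169 − 1)/0.5035 = 8.279
NF = 10 log₁₀(8.279) = 9.18 dB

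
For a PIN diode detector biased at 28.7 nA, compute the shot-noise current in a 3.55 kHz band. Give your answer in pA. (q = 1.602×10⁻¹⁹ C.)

I_n = √(2qI·B)
2qI·B = 2 × 1.602×10⁻¹⁹ × 2.87×10⁻⁸ × 3.55×10³ = 3.26×10⁻²³ A²
I_n = √(3.26×10⁻²³) = 5.71×10⁻¹² A = 5.71 pA

5.71 pA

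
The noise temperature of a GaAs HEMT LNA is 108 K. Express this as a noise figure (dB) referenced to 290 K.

F = 1 + T_e/T₀ = 1 + 108/290 = 1.37241
NF = 10 log₁₀(1.37241) = 1.37 dB

1.37 dB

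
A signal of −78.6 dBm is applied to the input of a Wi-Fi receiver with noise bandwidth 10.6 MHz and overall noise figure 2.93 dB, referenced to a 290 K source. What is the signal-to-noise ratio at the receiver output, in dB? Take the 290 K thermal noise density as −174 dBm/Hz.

22.2 dB

Noise floor: N = −174 + 10 log₁₀(B) + NF
10 log₁₀(1.06×10⁷) = 70.25 dB
N = −174 + 70.25 + 2.93 = −100.82 dBm
SNR = P_sig − N = −78.6 − (−100.82) = 22.22 dB → 22.2 dB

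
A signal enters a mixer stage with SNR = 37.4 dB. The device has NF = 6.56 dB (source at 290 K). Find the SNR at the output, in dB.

30.84 dB

By definition F = SNR_in/SNR_out, so in dB: SNR_out = SNR_in − NF
SNR_out = 37.4 − 6.56 = 30.84 dB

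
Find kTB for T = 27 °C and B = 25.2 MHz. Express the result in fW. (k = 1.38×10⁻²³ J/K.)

T = 27 °C + 273.15 = 300.15 K
P_n = kTB = 1.38×10⁻²³ × 300.15 × 2.52×10⁷ = 1.04×10⁻¹³ W = 104 fW

104 fW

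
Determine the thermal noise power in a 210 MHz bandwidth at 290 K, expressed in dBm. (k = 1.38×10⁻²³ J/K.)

P_n = kTB = 1.38×10⁻²³ × 290 × 2.10×10⁸ = 8.40×10⁻¹³ W
In dBm: 10 log₁₀(8.40×10⁻¹³ / 10⁻³) = −90.8 dBm

−90.8 dBm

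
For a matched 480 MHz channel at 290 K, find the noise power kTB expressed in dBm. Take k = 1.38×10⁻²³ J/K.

−87.2 dBm

P_n = kTB = 1.38×10⁻²³ × 290 × 4.80×10⁸ = 1.92×10⁻¹² W
In dBm: 10 log₁₀(1.92×10⁻¹² / 10⁻³) = −87.2 dBm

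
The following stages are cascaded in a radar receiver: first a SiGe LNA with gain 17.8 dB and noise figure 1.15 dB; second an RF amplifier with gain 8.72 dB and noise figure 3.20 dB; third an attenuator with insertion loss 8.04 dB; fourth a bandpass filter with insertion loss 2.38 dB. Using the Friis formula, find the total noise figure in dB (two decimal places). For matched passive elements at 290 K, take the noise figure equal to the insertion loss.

Convert to linear (a loss of L dB is a gain of −L dB): F_i = 10^(NF_i/10), G_i = 10^(G_i,dB/10)
  Stage 1: F_1 = 10^(1.15/10) = 1.303, G_1 = 10^(17.8/10) = 60.26
  Stage 2: F_2 = 10^(3.20/10) = 2.089, G_2 = 10^(8.72/10) = 7.447
  Stage 3: F_3 = 10^(8.04/10) = 6.368, G_3 = 10^(−8.04/10) = 0.1570
  Stage 4: F_4 = 10^(2.38/10) = 1.730, G_4 = 10^(−2.38/10) = 0.5781
Friis cascade:
  F = 1.303 + (2.089 − 1)/60.26 + (6.368 − 1)/448.7 + (1.730 − 1)/70.47 = 1.344
NF = 10 log₁₀(1.344) = 1.28 dB

1.28 dB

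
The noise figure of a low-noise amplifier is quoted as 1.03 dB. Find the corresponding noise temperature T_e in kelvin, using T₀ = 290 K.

F = 10^(1.03/10) = 1.26765
T_e = (F − 1)·T₀ = (1.26765 − 1) × 290 = 77.6 K

77.6 K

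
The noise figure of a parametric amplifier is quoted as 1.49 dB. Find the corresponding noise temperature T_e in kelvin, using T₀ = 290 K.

119 K

F = 10^(1.49/10) = 1.40929
T_e = (F − 1)·T₀ = (1.40929 − 1) × 290 = 119 K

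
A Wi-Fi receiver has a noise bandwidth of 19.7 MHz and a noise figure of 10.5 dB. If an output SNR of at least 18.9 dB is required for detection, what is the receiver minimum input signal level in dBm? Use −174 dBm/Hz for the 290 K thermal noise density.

Sensitivity = −174 + 10 log₁₀(B) + NF + SNR_min
= −174 + 72.94 + 10.5 + 18.9
= −71.66 dBm → −71.7 dBm

−71.7 dBm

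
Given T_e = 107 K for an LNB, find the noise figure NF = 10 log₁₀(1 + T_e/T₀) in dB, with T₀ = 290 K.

F = 1 + T_e/T₀ = 1 + 107/290 = 1.36897
NF = 10 log₁₀(1.36897) = 1.36 dB

1.36 dB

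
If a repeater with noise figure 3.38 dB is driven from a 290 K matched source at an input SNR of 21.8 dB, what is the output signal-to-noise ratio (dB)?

18.42 dB

By definition F = SNR_in/SNR_out, so in dB: SNR_out = SNR_in − NF
SNR_out = 21.8 − 3.38 = 18.42 dB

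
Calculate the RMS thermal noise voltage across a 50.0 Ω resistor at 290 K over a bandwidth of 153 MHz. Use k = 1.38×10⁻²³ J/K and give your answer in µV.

11.1 µV

V_n = √(4kTRB)
4kTRB = 4 × 1.38×10⁻²³ × 290 × 5.00×10¹ × 1.53×10⁸ = 1.22×10⁻¹⁰ V²
V_n = √(1.22×10⁻¹⁰) = 1.11×10⁻⁵ V = 11.1 µV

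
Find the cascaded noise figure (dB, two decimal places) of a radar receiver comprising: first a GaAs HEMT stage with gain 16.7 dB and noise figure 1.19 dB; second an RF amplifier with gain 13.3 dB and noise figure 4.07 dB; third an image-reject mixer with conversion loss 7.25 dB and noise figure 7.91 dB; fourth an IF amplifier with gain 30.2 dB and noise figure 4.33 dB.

1.34 dB

Convert to linear (a loss of L dB is a gain of −L dB): F_i = 10^(NF_i/10), G_i = 10^(G_i,dB/10)
  Stage 1: F_1 = 10^(1.19/10) = 1.315, G_1 = 10^(16.7/10) = 46.77
  Stage 2: F_2 = 10^(4.07/10) = 2.553, G_2 = 10^(13.3/10) = 21.38
  Stage 3: F_3 = 10^(7.91/10) = 6.180, G_3 = 10^(−7.25/10) = 0.1884
  Stage 4: F_4 = 10^(4.33/10) = 2.710, G_4 = 10^(30.2/10) = 1047
Friis cascade:
  F = 1.315 + (2.553 − 1)/46.77 + (6.180 − 1)/1000 + (2.710 − 1)/188.4 = 1.363
NF = 10 log₁₀(1.363) = 1.34 dB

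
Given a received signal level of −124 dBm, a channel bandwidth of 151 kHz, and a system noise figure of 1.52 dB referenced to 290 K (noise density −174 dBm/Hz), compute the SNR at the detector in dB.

−3.3 dB

Noise floor: N = −174 + 10 log₁₀(B) + NF
10 log₁₀(1.51×10⁵) = 51.79 dB
N = −174 + 51.79 + 1.52 = −120.69 dBm
SNR = P_sig − N = −124 − (−120.69) = −3.31 dB → −3.3 dB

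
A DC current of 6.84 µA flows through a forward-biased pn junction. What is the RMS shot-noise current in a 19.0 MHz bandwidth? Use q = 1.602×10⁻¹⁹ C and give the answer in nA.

I_n = √(2qI·B)
2qI·B = 2 × 1.602×10⁻¹⁹ × 6.84×10⁻⁶ × 1.90×10⁷ = 4.16×10⁻¹⁷ A²
I_n = √(4.16×10⁻¹⁷) = 6.45×10⁻⁹ A = 6.45 nA

6.45 nA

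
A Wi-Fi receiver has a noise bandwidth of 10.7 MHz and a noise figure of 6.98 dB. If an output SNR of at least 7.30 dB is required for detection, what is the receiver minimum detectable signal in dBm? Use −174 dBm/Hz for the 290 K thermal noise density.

Sensitivity = −174 + 10 log₁₀(B) + NF + SNR_min
= −174 + 70.29 + 6.98 + 7.30
= −89.43 dBm → −89.4 dBm

−89.4 dBm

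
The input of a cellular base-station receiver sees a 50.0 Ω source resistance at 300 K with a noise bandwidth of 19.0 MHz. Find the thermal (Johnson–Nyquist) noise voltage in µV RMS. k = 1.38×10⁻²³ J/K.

V_n = √(4kTRB)
4kTRB = 4 × 1.38×10⁻²³ × 300 × 5.00×10¹ × 1.90×10⁷ = 1.57×10⁻¹¹ V²
V_n = √(1.57×10⁻¹¹) = 3.97×10⁻⁶ V = 3.97 µV

3.97 µV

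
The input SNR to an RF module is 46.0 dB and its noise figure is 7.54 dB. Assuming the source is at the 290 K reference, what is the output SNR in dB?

38.46 dB

By definition F = SNR_in/SNR_out, so in dB: SNR_out = SNR_in − NF
SNR_out = 46.0 − 7.54 = 38.46 dB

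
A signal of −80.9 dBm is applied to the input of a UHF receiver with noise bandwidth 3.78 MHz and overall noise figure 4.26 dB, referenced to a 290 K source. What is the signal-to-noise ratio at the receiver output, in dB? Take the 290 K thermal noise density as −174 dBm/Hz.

23.1 dB

Noise floor: N = −174 + 10 log₁₀(B) + NF
10 log₁₀(3.78×10⁶) = 65.77 dB
N = −174 + 65.77 + 4.26 = −103.97 dBm
SNR = P_sig − N = −80.9 − (−103.97) = 23.07 dB → 23.1 dB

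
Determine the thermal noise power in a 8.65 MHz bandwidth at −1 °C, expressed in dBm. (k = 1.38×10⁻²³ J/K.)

T = −1 °C + 273.15 = 272.15 K
P_n = kTB = 1.38×10⁻²³ × 272.15 × 8.65×10⁶ = 3.25×10⁻¹⁴ W
In dBm: 10 log₁₀(3.25×10⁻¹⁴ / 10⁻³) = −104.9 dBm

−104.9 dBm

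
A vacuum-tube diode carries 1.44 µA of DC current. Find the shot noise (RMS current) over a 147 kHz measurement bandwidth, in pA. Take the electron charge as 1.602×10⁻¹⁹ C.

I_n = √(2qI·B)
2qI·B = 2 × 1.602×10⁻¹⁹ × 1.44×10⁻⁶ × 1.47×10⁵ = 6.78×10⁻²⁰ A²
I_n = √(6.78×10⁻²⁰) = 2.60×10⁻¹⁰ A = 260 pA

260 pA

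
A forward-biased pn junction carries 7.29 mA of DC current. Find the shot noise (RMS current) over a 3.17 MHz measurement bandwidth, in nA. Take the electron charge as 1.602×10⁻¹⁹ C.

86.0 nA

I_n = √(2qI·B)
2qI·B = 2 × 1.602×10⁻¹⁹ × 7.29×10⁻³ × 3.17×10⁶ = 7.40×10⁻¹⁵ A²
I_n = √(7.40×10⁻¹⁵) = 8.60×10⁻⁸ A = 86.0 nA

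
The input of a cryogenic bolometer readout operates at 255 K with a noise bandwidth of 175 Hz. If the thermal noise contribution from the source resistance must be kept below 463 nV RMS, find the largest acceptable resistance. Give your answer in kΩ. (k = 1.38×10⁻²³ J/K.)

87.0 kΩ

Johnson–Nyquist: V_n = √(4kTRB) ⇒ R = V_n² / (4kTB)
4kTB = 4 × 1.38×10⁻²³ × 255 × 1.75×10² = 2.46×10⁻¹⁸
R = (4.63×10⁻⁷)² / 2.46×10⁻¹⁸ = 8.70×10⁴ Ω = 87.0 kΩ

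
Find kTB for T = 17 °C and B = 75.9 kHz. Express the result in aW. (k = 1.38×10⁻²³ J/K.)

T = 17 °C + 273.15 = 290.15 K
P_n = kTB = 1.38×10⁻²³ × 290.15 × 7.59×10⁴ = 3.04×10⁻¹⁶ W = 304 aW

304 aW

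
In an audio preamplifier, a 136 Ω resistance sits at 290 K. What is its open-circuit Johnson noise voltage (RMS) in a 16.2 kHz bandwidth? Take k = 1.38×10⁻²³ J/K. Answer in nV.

188 nV

V_n = √(4kTRB)
4kTRB = 4 × 1.38×10⁻²³ × 290 × 1.36×10² × 1.62×10⁴ = 3.53×10⁻¹⁴ V²
V_n = √(3.53×10⁻¹⁴) = 1.88×10⁻⁷ V = 188 nV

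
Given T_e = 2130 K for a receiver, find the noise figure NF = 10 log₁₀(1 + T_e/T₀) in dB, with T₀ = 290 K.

F = 1 + T_e/T₀ = 1 + 2130/290 = 8.34483
NF = 10 log₁₀(8.34483) = 9.21 dB

9.21 dB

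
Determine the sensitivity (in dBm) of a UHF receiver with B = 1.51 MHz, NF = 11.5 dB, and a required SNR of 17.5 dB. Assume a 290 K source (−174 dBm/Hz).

Sensitivity = −174 + 10 log₁₀(B) + NF + SNR_min
= −174 + 61.79 + 11.5 + 17.5
= −83.21 dBm → −83.2 dBm

−83.2 dBm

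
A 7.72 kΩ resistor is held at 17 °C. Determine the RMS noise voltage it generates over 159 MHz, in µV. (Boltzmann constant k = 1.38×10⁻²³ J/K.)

T = 17 °C + 273.15 = 290.15 K
V_n = √(4kTRB)
4kTRB = 4 × 1.38×10⁻²³ × 290.15 × 7.72×10³ × 1.59×10⁸ = 1.97×10⁻⁸ V²
V_n = √(1.97×10⁻⁸) = 1.40×10⁻⁴ V = 140 µV

140 µV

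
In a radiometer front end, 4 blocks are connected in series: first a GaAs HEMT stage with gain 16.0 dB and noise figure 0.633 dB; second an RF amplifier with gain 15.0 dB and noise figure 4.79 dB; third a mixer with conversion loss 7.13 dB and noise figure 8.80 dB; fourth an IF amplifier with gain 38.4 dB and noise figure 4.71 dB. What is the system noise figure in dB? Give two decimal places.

0.87 dB

Convert to linear (a loss of L dB is a gain of −L dB): F_i = 10^(NF_i/10), G_i = 10^(G_i,dB/10)
  Stage 1: F_1 = 10^(0.633/10) = 1.157, G_1 = 10^(16.0/10) = 39.81
  Stage 2: F_2 = 10^(4.79/10) = 3.013, G_2 = 10^(15.0/10) = 31.62
  Stage 3: F_3 = 10^(8.80/10) = 7.586, G_3 = 10^(−7.13/10) = 0.1936
  Stage 4: F_4 = 10^(4.71/10) = 2.958, G_4 = 10^(38.4/10) = 6918
Friis cascade:
  F = 1.157 + (3.013 − 1)/39.81 + (7.586 − 1)/1259 + (2.958 − 1)/243.8 = 1.221
NF = 10 log₁₀(1.221) = 0.87 dB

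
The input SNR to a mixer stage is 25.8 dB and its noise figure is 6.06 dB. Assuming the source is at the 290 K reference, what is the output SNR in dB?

By definition F = SNR_in/SNR_out, so in dB: SNR_out = SNR_in − NF
SNR_out = 25.8 − 6.06 = 19.74 dB

19.74 dB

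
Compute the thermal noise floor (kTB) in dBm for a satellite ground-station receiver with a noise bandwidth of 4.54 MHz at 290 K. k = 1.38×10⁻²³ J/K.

−107.4 dBm

P_n = kTB = 1.38×10⁻²³ × 290 × 4.54×10⁶ = 1.82×10⁻¹⁴ W
In dBm: 10 log₁₀(1.82×10⁻¹⁴ / 10⁻³) = −107.4 dBm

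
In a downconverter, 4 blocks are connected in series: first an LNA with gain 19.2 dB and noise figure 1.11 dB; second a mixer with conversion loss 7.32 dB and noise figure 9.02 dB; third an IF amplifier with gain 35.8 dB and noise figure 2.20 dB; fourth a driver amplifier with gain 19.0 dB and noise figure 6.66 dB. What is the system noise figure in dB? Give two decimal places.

Convert to linear (a loss of L dB is a gain of −L dB): F_i = 10^(NF_i/10), G_i = 10^(G_i,dB/10)
  Stage 1: F_1 = 10^(1.11/10) = 1.291, G_1 = 10^(19.2/10) = 83.18
  Stage 2: F_2 = 10^(9.02/10) = 7.980, G_2 = 10^(−7.32/10) = 0.1854
  Stage 3: F_3 = 10^(2.20/10) = 1.660, G_3 = 10^(35.8/10) = 3802
  Stage 4: F_4 = 10^(6.66/10) = 4.634, G_4 = 10^(19.0/10) = 79.43
Friis cascade:
  F = 1.291 + (7.980 − 1)/83.18 + (1.660 − 1)/15.42 + (4.634 − 1)/5.861×10⁴ = 1.418
NF = 10 log₁₀(1.418) = 1.52 dB

1.52 dB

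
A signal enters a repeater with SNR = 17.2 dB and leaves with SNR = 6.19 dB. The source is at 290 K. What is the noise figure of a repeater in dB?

NF (dB) = SNR_in(dB) − SNR_out(dB) when the source is at T₀
NF = 17.2 − 6.19 = 11.01 dB

11.01 dB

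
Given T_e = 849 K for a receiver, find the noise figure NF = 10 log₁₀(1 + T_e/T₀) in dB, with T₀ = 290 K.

F = 1 + T_e/T₀ = 1 + 849/290 = 3.92759
NF = 10 log₁₀(3.92759) = 5.94 dB

5.94 dB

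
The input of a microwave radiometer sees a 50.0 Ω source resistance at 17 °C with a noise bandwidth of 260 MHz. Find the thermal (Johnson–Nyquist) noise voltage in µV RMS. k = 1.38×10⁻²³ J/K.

T = 17 °C + 273.15 = 290.15 K
V_n = √(4kTRB)
4kTRB = 4 × 1.38×10⁻²³ × 290.15 × 5.00×10¹ × 2.60×10⁸ = 2.08×10⁻¹⁰ V²
V_n = √(2.08×10⁻¹⁰) = 1.44×10⁻⁵ V = 14.4 µV

14.4 µV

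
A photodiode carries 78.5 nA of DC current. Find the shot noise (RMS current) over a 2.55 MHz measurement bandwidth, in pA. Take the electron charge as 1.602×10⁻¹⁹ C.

253 pA

I_n = √(2qI·B)
2qI·B = 2 × 1.602×10⁻¹⁹ × 7.85×10⁻⁸ × 2.55×10⁶ = 6.41×10⁻²⁰ A²
I_n = √(6.41×10⁻²⁰) = 2.53×10⁻¹⁰ A = 253 pA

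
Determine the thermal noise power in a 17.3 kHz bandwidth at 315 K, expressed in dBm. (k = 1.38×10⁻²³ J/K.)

P_n = kTB = 1.38×10⁻²³ × 315 × 1.73×10⁴ = 7.52×10⁻¹⁷ W
In dBm: 10 log₁₀(7.52×10⁻¹⁷ / 10⁻³) = −131.2 dBm

−131.2 dBm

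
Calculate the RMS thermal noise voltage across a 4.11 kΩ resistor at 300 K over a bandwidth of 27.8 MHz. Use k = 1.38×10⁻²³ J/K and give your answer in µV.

V_n = √(4kTRB)
4kTRB = 4 × 1.38×10⁻²³ × 300 × 4.11×10³ × 2.78×10⁷ = 1.89×10⁻⁹ V²
V_n = √(1.89×10⁻⁹) = 4.35×10⁻⁵ V = 43.5 µV

43.5 µV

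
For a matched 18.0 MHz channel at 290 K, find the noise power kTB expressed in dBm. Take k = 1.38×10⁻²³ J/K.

P_n = kTB = 1.38×10⁻²³ × 290 × 1.80×10⁷ = 7.20×10⁻¹⁴ W
In dBm: 10 log₁₀(7.20×10⁻¹⁴ / 10⁻³) = −101.4 dBm

−101.4 dBm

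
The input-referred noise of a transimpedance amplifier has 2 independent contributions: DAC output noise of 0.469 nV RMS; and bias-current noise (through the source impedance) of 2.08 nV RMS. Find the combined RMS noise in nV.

Uncorrelated sources add in power (mean-square): V_tot = √(ΣV_i²)
V_tot = √[(4.69×10⁻¹⁰)² + (2.08×10⁻⁹)²] = 2.13×10⁻⁹ V = 2.13 nV

2.13 nV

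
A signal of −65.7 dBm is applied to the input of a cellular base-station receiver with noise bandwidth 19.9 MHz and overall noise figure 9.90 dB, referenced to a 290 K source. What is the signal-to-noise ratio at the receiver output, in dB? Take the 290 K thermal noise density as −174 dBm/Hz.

Noise floor: N = −174 + 10 log₁₀(B) + NF
10 log₁₀(1.99×10⁷) = 72.99 dB
N = −174 + 72.99 + 9.90 = −91.11 dBm
SNR = P_sig − N = −65.7 − (−91.11) = 25.41 dB → 25.4 dB

25.4 dB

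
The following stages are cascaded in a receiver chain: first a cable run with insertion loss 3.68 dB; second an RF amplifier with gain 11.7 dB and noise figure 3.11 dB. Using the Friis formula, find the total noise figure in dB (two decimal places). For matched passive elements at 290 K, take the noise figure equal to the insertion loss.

6.79 dB

Convert to linear (a loss of L dB is a gain of −L dB): F_i = 10^(NF_i/10), G_i = 10^(G_i,dB/10)
  Stage 1: F_1 = 10^(3.68/10) = 2.333, G_1 = 10^(−3.68/10) = 0.4285
  Stage 2: F_2 = 10^(3.11/10) = 2.046, G_2 = 10^(11.7/10) = 14.79
Friis cascade:
  F = 2.333 + (2.046 − 1)/0.4285 = 4.775
NF = 10 log₁₀(4.775) = 6.79 dB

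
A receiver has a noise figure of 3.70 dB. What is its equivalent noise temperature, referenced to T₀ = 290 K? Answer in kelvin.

390 K

F = 10^(3.70/10) = 2.34423
T_e = (F − 1)·T₀ = (2.34423 − 1) × 290 = 390 K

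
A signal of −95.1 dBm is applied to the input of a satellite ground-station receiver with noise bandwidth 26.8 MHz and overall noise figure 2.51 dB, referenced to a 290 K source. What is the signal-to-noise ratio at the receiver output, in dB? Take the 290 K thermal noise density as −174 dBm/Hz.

2.1 dB

Noise floor: N = −174 + 10 log₁₀(B) + NF
10 log₁₀(2.68×10⁷) = 74.28 dB
N = −174 + 74.28 + 2.51 = −97.21 dBm
SNR = P_sig − N = −95.1 − (−97.21) = 2.11 dB → 2.1 dB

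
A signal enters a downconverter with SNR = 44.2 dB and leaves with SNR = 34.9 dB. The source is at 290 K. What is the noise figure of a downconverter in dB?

NF (dB) = SNR_in(dB) − SNR_out(dB) when the source is at T₀
NF = 44.2 − 34.9 = 9.3 dB

9.3 dB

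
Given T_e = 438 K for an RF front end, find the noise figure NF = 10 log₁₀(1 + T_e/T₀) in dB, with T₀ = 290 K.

4.00 dB

F = 1 + T_e/T₀ = 1 + 438/290 = 2.51034
NF = 10 log₁₀(2.51034) = 4.00 dB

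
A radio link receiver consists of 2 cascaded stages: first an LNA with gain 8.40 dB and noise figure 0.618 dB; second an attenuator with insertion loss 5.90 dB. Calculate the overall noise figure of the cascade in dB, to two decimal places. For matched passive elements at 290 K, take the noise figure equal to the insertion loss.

Convert to linear (a loss of L dB is a gain of −L dB): F_i = 10^(NF_i/10), G_i = 10^(G_i,dB/10)
  Stage 1: F_1 = 10^(0.618/10) = 1.153, G_1 = 10^(8.40/10) = 6.918
  Stage 2: F_2 = 10^(5.90/10) = 3.890, G_2 = 10^(−5.90/10) = 0.2570
Friis cascade:
  F = 1.153 + (3.890 − 1)/6.918 = 1.571
NF = 10 log₁₀(1.571) = 1.96 dB

1.96 dB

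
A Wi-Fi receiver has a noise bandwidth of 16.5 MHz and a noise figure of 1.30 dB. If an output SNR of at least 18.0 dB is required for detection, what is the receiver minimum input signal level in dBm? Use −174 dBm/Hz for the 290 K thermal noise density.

−82.5 dBm

Sensitivity = −174 + 10 log₁₀(B) + NF + SNR_min
= −174 + 72.17 + 1.30 + 18.0
= −82.53 dBm → −82.5 dBm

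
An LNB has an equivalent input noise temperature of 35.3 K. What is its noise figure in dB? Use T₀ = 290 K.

0.499 dB

F = 1 + T_e/T₀ = 1 + 35.3/290 = 1.12172
NF = 10 log₁₀(1.12172) = 0.499 dB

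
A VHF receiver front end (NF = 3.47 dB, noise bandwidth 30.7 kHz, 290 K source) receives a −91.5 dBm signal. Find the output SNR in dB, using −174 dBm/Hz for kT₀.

Noise floor: N = −174 + 10 log₁₀(B) + NF
10 log₁₀(3.07×10⁴) = 44.87 dB
N = −174 + 44.87 + 3.47 = −125.66 dBm
SNR = P_sig − N = −91.5 − (−125.66) = 34.16 dB → 34.2 dB

34.2 dB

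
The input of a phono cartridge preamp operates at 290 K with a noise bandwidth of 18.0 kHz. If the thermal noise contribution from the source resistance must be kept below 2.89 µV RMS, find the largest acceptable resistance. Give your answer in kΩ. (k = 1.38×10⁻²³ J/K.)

29.0 kΩ

Johnson–Nyquist: V_n = √(4kTRB) ⇒ R = V_n² / (4kTB)
4kTB = 4 × 1.38×10⁻²³ × 290 × 1.80×10⁴ = 2.88×10⁻¹⁶
R = (2.89×10⁻⁶)² / 2.88×10⁻¹⁶ = 2.90×10⁴ Ω = 29.0 kΩ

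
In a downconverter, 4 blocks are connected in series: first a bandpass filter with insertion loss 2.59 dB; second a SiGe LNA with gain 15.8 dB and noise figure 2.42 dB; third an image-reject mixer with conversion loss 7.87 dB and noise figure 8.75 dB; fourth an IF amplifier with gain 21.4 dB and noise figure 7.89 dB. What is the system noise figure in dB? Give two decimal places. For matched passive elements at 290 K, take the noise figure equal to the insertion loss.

6.98 dB

Convert to linear (a loss of L dB is a gain of −L dB): F_i = 10^(NF_i/10), G_i = 10^(G_i,dB/10)
  Stage 1: F_1 = 10^(2.59/10) = 1.816, G_1 = 10^(−2.59/10) = 0.5508
  Stage 2: F_2 = 10^(2.42/10) = 1.746, G_2 = 10^(15.8/10) = 38.02
  Stage 3: F_3 = 10^(8.75/10) = 7.499, G_3 = 10^(−7.87/10) = 0.1633
  Stage 4: F_4 = 10^(7.89/10) = 6.152, G_4 = 10^(21.4/10) = 138.0
Friis cascade:
  F = 1.816 + (1.746 − 1)/0.5508 + (7.499 − 1)/20.94 + (6.152 − 1)/3.420 = 4.986
NF = 10 log₁₀(4.986) = 6.98 dB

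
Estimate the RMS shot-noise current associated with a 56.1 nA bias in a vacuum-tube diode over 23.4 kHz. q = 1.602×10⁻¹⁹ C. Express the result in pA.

20.5 pA

I_n = √(2qI·B)
2qI·B = 2 × 1.602×10⁻¹⁹ × 5.61×10⁻⁸ × 2.34×10⁴ = 4.21×10⁻²² A²
I_n = √(4.21×10⁻²²) = 2.05×10⁻¹¹ A = 20.5 pA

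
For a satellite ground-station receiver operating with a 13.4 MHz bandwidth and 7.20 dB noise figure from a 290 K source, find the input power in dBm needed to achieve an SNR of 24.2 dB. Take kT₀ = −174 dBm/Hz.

−71.3 dBm

Sensitivity = −174 + 10 log₁₀(B) + NF + SNR_min
= −174 + 71.27 + 7.20 + 24.2
= −71.33 dBm → −71.3 dBm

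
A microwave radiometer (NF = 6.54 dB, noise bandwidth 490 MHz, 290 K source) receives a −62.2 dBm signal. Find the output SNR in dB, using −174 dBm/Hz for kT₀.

18.4 dB

Noise floor: N = −174 + 10 log₁₀(B) + NF
10 log₁₀(4.90×10⁸) = 86.9 dB
N = −174 + 86.9 + 6.54 = −80.56 dBm
SNR = P_sig − N = −62.2 − (−80.56) = 18.36 dB → 18.4 dB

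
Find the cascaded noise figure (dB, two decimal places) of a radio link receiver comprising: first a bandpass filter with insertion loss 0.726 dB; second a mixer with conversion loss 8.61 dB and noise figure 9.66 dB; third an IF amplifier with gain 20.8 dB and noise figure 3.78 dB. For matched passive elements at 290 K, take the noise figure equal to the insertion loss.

13.59 dB

Convert to linear (a loss of L dB is a gain of −L dB): F_i = 10^(NF_i/10), G_i = 10^(G_i,dB/10)
  Stage 1: F_1 = 10^(0.726/10) = 1.182, G_1 = 10^(−0.726/10) = 0.8461
  Stage 2: F_2 = 10^(9.66/10) = 9.247, G_2 = 10^(−8.61/10) = 0.1377
  Stage 3: F_3 = 10^(3.78/10) = 2.388, G_3 = 10^(20.8/10) = 120.2
Friis cascade:
  F = 1.182 + (9.247 − 1)/0.8461 + (2.388 − 1)/0.1165 = 22.84
NF = 10 log₁₀(22.84) = 13.59 dB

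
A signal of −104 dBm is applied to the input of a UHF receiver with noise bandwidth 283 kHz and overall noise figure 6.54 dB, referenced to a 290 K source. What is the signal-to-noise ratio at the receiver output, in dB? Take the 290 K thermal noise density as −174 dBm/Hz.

8.9 dB

Noise floor: N = −174 + 10 log₁₀(B) + NF
10 log₁₀(2.83×10⁵) = 54.52 dB
N = −174 + 54.52 + 6.54 = −112.94 dBm
SNR = P_sig − N = −104 − (−112.94) = 8.94 dB → 8.9 dB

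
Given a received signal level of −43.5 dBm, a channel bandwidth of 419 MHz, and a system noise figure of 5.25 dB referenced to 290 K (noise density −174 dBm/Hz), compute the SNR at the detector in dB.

Noise floor: N = −174 + 10 log₁₀(B) + NF
10 log₁₀(4.19×10⁸) = 86.22 dB
N = −174 + 86.22 + 5.25 = −82.53 dBm
SNR = P_sig − N = −43.5 − (−82.53) = 39.03 dB → 39.0 dB

39.0 dB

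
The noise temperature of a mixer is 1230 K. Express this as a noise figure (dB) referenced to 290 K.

F = 1 + T_e/T₀ = 1 + 1230/290 = 5.24138
NF = 10 log₁₀(5.24138) = 7.19 dB

7.19 dB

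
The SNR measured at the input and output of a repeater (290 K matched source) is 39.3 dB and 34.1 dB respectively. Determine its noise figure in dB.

NF (dB) = SNR_in(dB) − SNR_out(dB) when the source is at T₀
NF = 39.3 − 34.1 = 5.2 dB

5.2 dB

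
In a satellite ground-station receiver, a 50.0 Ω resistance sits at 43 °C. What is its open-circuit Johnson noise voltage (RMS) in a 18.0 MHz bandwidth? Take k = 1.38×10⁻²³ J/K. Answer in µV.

T = 43 °C + 273.15 = 316.15 K
V_n = √(4kTRB)
4kTRB = 4 × 1.38×10⁻²³ × 316.15 × 5.00×10¹ × 1.80×10⁷ = 1.57×10⁻¹¹ V²
V_n = √(1.57×10⁻¹¹) = 3.96×10⁻⁶ V = 3.96 µV

3.96 µV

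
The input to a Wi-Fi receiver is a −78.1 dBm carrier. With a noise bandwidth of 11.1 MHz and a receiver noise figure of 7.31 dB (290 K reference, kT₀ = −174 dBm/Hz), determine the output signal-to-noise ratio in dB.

18.1 dB

Noise floor: N = −174 + 10 log₁₀(B) + NF
10 log₁₀(1.11×10⁷) = 70.45 dB
N = −174 + 70.45 + 7.31 = −96.24 dBm
SNR = P_sig − N = −78.1 − (−96.24) = 18.14 dB → 18.1 dB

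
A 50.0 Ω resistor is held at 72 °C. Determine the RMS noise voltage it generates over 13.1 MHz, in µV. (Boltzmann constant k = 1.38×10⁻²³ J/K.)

T = 72 °C + 273.15 = 345.15 K
V_n = √(4kTRB)
4kTRB = 4 × 1.38×10⁻²³ × 345.15 × 5.00×10¹ × 1.31×10⁷ = 1.25×10⁻¹¹ V²
V_n = √(1.25×10⁻¹¹) = 3.53×10⁻⁶ V = 3.53 µV

3.53 µV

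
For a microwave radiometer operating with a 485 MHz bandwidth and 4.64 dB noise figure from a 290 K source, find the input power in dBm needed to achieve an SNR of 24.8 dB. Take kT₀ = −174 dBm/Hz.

−57.7 dBm

Sensitivity = −174 + 10 log₁₀(B) + NF + SNR_min
= −174 + 86.86 + 4.64 + 24.8
= −57.70 dBm → −57.7 dBm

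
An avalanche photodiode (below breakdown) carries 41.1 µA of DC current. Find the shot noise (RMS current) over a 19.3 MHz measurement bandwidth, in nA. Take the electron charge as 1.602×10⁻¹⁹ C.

I_n = √(2qI·B)
2qI·B = 2 × 1.602×10⁻¹⁹ × 4.11×10⁻⁵ × 1.93×10⁷ = 2.54×10⁻¹⁶ A²
I_n = √(2.54×10⁻¹⁶) = 1.59×10⁻⁸ A = 15.9 nA

15.9 nA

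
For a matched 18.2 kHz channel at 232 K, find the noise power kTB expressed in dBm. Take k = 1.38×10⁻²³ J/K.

−132.3 dBm

P_n = kTB = 1.38×10⁻²³ × 232 × 1.82×10⁴ = 5.83×10⁻¹⁷ W
In dBm: 10 log₁₀(5.83×10⁻¹⁷ / 10⁻³) = −132.3 dBm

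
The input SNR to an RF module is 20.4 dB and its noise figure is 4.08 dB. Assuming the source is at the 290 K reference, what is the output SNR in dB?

By definition F = SNR_in/SNR_out, so in dB: SNR_out = SNR_in − NF
SNR_out = 20.4 − 4.08 = 16.32 dB

16.32 dB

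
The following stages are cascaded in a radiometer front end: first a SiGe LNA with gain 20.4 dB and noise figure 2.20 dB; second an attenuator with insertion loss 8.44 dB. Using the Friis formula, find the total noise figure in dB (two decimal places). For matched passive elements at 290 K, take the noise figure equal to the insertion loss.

2.34 dB

Convert to linear (a loss of L dB is a gain of −L dB): F_i = 10^(NF_i/10), G_i = 10^(G_i,dB/10)
  Stage 1: F_1 = 10^(2.20/10) = 1.660, G_1 = 10^(20.4/10) = 109.6
  Stage 2: F_2 = 10^(8.44/10) = 6.982, G_2 = 10^(−8.44/10) = 0.1432
Friis cascade:
  F = 1.660 + (6.982 − 1)/109.6 = 1.714
NF = 10 log₁₀(1.714) = 2.34 dB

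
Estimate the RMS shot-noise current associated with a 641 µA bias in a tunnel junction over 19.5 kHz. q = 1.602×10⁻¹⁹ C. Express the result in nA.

I_n = √(2qI·B)
2qI·B = 2 × 1.602×10⁻¹⁹ × 6.41×10⁻⁴ × 1.95×10⁴ = 4.00×10⁻¹⁸ A²
I_n = √(4.00×10⁻¹⁸) = 2.00×10⁻⁹ A = 2.00 nA

2.00 nA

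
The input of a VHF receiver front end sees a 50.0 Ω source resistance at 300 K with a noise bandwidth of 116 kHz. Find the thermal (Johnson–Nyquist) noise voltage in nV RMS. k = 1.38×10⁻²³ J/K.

310 nV

V_n = √(4kTRB)
4kTRB = 4 × 1.38×10⁻²³ × 300 × 5.00×10¹ × 1.16×10⁵ = 9.60×10⁻¹⁴ V²
V_n = √(9.60×10⁻¹⁴) = 3.10×10⁻⁷ V = 310 nV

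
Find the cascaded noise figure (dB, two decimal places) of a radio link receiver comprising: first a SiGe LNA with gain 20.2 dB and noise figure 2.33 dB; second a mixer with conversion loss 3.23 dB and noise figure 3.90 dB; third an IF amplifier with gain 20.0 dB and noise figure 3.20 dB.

Convert to linear (a loss of L dB is a gain of −L dB): F_i = 10^(NF_i/10), G_i = 10^(G_i,dB/10)
  Stage 1: F_1 = 10^(2.33/10) = 1.710, G_1 = 10^(20.2/10) = 104.7
  Stage 2: F_2 = 10^(3.90/10) = 2.455, G_2 = 10^(−3.23/10) = 0.4753
  Stage 3: F_3 = 10^(3.20/10) = 2.089, G_3 = 10^(20.0/10) = 100.0
Friis cascade:
  F = 1.710 + (2.455 − 1)/104.7 + (2.089 − 1)/49.77 = 1.746
NF = 10 log₁₀(1.746) = 2.42 dB

2.42 dB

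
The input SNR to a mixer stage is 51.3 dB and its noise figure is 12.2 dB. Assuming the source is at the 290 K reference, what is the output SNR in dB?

By definition F = SNR_in/SNR_out, so in dB: SNR_out = SNR_in − NF
SNR_out = 51.3 − 12.2 = 39.1 dB

39.1 dB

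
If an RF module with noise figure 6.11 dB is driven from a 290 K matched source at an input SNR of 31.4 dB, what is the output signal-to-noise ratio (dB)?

By definition F = SNR_in/SNR_out, so in dB: SNR_out = SNR_in − NF
SNR_out = 31.4 − 6.11 = 25.29 dB

25.29 dB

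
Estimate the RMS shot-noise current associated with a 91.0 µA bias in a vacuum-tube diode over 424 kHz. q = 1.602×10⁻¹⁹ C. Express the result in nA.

I_n = √(2qI·B)
2qI·B = 2 × 1.602×10⁻¹⁹ × 9.10×10⁻⁵ × 4.24×10⁵ = 1.24×10⁻¹⁷ A²
I_n = √(1.24×10⁻¹⁷) = 3.52×10⁻⁹ A = 3.52 nA

3.52 nA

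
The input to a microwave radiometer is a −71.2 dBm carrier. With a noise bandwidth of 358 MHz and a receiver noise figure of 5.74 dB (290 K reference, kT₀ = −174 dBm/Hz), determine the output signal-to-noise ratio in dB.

11.5 dB

Noise floor: N = −174 + 10 log₁₀(B) + NF
10 log₁₀(3.58×10⁸) = 85.54 dB
N = −174 + 85.54 + 5.74 = −82.72 dBm
SNR = P_sig − N = −71.2 − (−82.72) = 11.52 dB → 11.5 dB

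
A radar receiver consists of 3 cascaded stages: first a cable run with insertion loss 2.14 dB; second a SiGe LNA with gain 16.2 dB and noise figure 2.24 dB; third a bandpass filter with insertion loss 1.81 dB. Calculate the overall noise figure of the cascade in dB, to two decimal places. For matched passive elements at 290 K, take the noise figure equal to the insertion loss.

Convert to linear (a loss of L dB is a gain of −L dB): F_i = 10^(NF_i/10), G_i = 10^(G_i,dB/10)
  Stage 1: F_1 = 10^(2.14/10) = 1.637, G_1 = 10^(−2.14/10) = 0.6109
  Stage 2: F_2 = 10^(2.24/10) = 1.675, G_2 = 10^(16.2/10) = 41.69
  Stage 3: F_3 = 10^(1.81/10) = 1.517, G_3 = 10^(−1.81/10) = 0.6592
Friis cascade:
  F = 1.637 + (1.675 − 1)/0.6109 + (1.517 − 1)/25.47 = 2.762
NF = 10 log₁₀(2.762) = 4.41 dB

4.41 dB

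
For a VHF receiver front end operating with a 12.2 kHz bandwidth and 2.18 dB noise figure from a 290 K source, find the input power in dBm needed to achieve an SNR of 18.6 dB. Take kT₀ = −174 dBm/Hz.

Sensitivity = −174 + 10 log₁₀(B) + NF + SNR_min
= −174 + 40.86 + 2.18 + 18.6
= −112.36 dBm → −112.4 dBm

−112.4 dBm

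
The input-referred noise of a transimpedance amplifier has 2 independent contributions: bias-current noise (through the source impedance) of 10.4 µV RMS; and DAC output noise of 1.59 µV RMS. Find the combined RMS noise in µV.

10.5 µV

Uncorrelated sources add in power (mean-square): V_tot = √(ΣV_i²)
V_tot = √[(1.04×10⁻⁵)² + (1.59×10⁻⁶)²] = 1.05×10⁻⁵ V = 10.5 µV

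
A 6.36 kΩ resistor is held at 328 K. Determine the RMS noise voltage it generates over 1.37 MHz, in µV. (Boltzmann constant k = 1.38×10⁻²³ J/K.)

V_n = √(4kTRB)
4kTRB = 4 × 1.38×10⁻²³ × 328 × 6.36×10³ × 1.37×10⁶ = 1.58×10⁻¹⁰ V²
V_n = √(1.58×10⁻¹⁰) = 1.26×10⁻⁵ V = 12.6 µV

12.6 µV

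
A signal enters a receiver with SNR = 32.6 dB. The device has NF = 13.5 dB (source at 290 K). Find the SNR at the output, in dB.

19.1 dB

By definition F = SNR_in/SNR_out, so in dB: SNR_out = SNR_in − NF
SNR_out = 32.6 − 13.5 = 19.1 dB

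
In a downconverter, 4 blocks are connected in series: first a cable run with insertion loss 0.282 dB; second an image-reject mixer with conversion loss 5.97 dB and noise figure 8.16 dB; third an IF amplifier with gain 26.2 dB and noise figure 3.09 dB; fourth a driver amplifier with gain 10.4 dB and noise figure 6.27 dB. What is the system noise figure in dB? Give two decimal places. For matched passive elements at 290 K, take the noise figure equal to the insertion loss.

Convert to linear (a loss of L dB is a gain of −L dB): F_i = 10^(NF_i/10), G_i = 10^(G_i,dB/10)
  Stage 1: F_1 = 10^(0.282/10) = 1.067, G_1 = 10^(−0.282/10) = 0.9371
  Stage 2: F_2 = 10^(8.16/10) = 6.546, G_2 = 10^(−5.97/10) = 0.2529
  Stage 3: F_3 = 10^(3.09/10) = 2.037, G_3 = 10^(26.2/10) = 416.9
  Stage 4: F_4 = 10^(6.27/10) = 4.236, G_4 = 10^(10.4/10) = 10.96
Friis cascade:
  F = 1.067 + (6.546 − 1)/0.9371 + (2.037 − 1)/0.2370 + (4.236 − 1)/98.81 = 11.39
NF = 10 log₁₀(11.39) = 10.57 dB

10.57 dB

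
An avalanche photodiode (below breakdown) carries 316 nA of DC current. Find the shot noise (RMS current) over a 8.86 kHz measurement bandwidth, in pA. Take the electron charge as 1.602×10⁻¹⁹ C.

30.0 pA

I_n = √(2qI·B)
2qI·B = 2 × 1.602×10⁻¹⁹ × 3.16×10⁻⁷ × 8.86×10³ = 8.97×10⁻²² A²
I_n = √(8.97×10⁻²²) = 3.00×10⁻¹¹ A = 30.0 pA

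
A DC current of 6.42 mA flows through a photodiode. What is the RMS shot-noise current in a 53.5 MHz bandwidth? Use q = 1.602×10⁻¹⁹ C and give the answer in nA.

I_n = √(2qI·B)
2qI·B = 2 × 1.602×10⁻¹⁹ × 6.42×10⁻³ × 5.35×10⁷ = 1.10×10⁻¹³ A²
I_n = √(1.10×10⁻¹³) = 3.32×10⁻⁷ A = 332 nA

332 nA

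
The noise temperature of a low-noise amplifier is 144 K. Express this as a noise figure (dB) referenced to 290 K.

1.75 dB

F = 1 + T_e/T₀ = 1 + 144/290 = 1.49655
NF = 10 log₁₀(1.49655) = 1.75 dB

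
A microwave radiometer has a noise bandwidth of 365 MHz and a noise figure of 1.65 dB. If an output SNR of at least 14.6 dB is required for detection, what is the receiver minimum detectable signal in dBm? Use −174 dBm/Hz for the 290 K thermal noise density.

−72.1 dBm

Sensitivity = −174 + 10 log₁₀(B) + NF + SNR_min
= −174 + 85.62 + 1.65 + 14.6
= −72.13 dBm → −72.1 dBm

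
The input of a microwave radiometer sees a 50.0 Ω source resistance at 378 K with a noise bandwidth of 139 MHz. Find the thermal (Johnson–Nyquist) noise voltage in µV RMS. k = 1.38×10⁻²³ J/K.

V_n = √(4kTRB)
4kTRB = 4 × 1.38×10⁻²³ × 378 × 5.00×10¹ × 1.39×10⁸ = 1.45×10⁻¹⁰ V²
V_n = √(1.45×10⁻¹⁰) = 1.20×10⁻⁵ V = 12.0 µV

12.0 µV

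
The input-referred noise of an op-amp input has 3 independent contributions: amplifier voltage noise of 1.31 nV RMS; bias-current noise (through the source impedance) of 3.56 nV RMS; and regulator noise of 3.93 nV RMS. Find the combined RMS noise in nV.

Uncorrelated sources add in power (mean-square): V_tot = √(ΣV_i²)
V_tot = √[(1.31×10⁻⁹)² + (3.56×10⁻⁹)² + (3.93×10⁻⁹)²] = 5.46×10⁻⁹ V = 5.46 nV

5.46 nV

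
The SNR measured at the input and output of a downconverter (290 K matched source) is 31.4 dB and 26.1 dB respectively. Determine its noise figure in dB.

5.3 dB

NF (dB) = SNR_in(dB) − SNR_out(dB) when the source is at T₀
NF = 31.4 − 26.1 = 5.3 dB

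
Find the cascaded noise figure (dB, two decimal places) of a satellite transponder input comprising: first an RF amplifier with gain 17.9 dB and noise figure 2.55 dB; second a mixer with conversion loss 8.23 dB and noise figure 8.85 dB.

Convert to linear (a loss of L dB is a gain of −L dB): F_i = 10^(NF_i/10), G_i = 10^(G_i,dB/10)
  Stage 1: F_1 = 10^(2.55/10) = 1.799, G_1 = 10^(17.9/10) = 61.66
  Stage 2: F_2 = 10^(8.85/10) = 7.674, G_2 = 10^(−8.23/10) = 0.1503
Friis cascade:
  F = 1.799 + (7.674 − 1)/61.66 = 1.907
NF = 10 log₁₀(1.907) = 2.80 dB

2.80 dB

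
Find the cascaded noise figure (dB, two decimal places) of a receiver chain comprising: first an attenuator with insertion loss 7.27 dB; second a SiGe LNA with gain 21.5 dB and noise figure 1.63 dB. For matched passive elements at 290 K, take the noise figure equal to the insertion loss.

8.90 dB

Convert to linear (a loss of L dB is a gain of −L dB): F_i = 10^(NF_i/10), G_i = 10^(G_i,dB/10)
  Stage 1: F_1 = 10^(7.27/10) = 5.333, G_1 = 10^(−7.27/10) = 0.1875
  Stage 2: F_2 = 10^(1.63/10) = 1.455, G_2 = 10^(21.5/10) = 141.3
Friis cascade:
  F = 5.333 + (1.455 − 1)/0.1875 = 7.762
NF = 10 log₁₀(7.762) = 8.90 dB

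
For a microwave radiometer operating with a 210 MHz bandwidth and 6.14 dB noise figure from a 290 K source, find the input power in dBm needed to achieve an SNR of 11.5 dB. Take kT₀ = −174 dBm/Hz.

Sensitivity = −174 + 10 log₁₀(B) + NF + SNR_min
= −174 + 83.22 + 6.14 + 11.5
= −73.14 dBm → −73.1 dBm

−73.1 dBm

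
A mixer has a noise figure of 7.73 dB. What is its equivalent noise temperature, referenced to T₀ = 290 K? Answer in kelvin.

1429 K

F = 10^(7.73/10) = 5.92925
T_e = (F − 1)·T₀ = (5.92925 − 1) × 290 = 1429 K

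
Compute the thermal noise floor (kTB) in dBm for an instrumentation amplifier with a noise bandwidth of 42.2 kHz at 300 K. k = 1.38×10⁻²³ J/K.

−127.6 dBm

P_n = kTB = 1.38×10⁻²³ × 300 × 4.22×10⁴ = 1.75×10⁻¹⁶ W
In dBm: 10 log₁₀(1.75×10⁻¹⁶ / 10⁻³) = −127.6 dBm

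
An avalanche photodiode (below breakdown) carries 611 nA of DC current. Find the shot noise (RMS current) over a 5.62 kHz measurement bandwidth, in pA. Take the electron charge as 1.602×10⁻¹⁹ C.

I_n = √(2qI·B)
2qI·B = 2 × 1.602×10⁻¹⁹ × 6.11×10⁻⁷ × 5.62×10³ = 1.10×10⁻²¹ A²
I_n = √(1.10×10⁻²¹) = 3.32×10⁻¹¹ A = 33.2 pA

33.2 pA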